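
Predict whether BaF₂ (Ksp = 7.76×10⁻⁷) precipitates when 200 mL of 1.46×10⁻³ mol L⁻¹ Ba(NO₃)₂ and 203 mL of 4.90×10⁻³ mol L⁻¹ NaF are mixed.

No

Total volume after mixing = 200 + 203 = 403 mL.
[Ba²⁺] = (1.46×10⁻³)(200)/403 = 7.25×10⁻⁴ mol L⁻¹
[F⁻] = (4.90×10⁻³)(203)/403 = 2.47×10⁻³ mol L⁻¹
Q = [Ba²⁺][F⁻]^2 = 4.41×10⁻⁹
Q = 4.41×10⁻⁹ < Ksp = 7.76×10⁻⁷, so the solution is unsaturated and no precipitate forms.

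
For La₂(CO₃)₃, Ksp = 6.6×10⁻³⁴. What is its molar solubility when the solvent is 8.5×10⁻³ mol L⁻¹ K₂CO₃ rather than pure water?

1.6×10⁻¹⁴ M

La₂(CO₃)₃(s) ⇌ 2 La³⁺(aq) + 3 CO₃²⁻(aq)
The solution already contains CO₃²⁻ at 8.5×10⁻³ mol L⁻¹. Let s be the molar solubility of La₂(CO₃)₃.
[CO₃²⁻] ≈ 8.5×10⁻³ mol L⁻¹ (common ion dominates); [La³⁺] = 2s.
Ksp = [La³⁺]^2[CO₃²⁻]^3 = (2s)^2(8.5×10⁻³)^3
(2s)^2 = 6.6×10⁻³⁴ / (8.5×10⁻³)^3 = 1.1×10⁻²⁷
s = 1.6×10⁻¹⁴ mol L⁻¹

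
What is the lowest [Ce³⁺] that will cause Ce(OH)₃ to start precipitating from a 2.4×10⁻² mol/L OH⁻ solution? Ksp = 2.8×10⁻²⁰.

2.0×10⁻¹⁵ M

Precipitation of each salt begins when its ion product equals Ksp.
Ce(OH)₃(s) ⇌ Ce³⁺(aq) + 3 OH⁻(aq)
Ksp = [Ce³⁺][OH⁻]^3 = [Ce³⁺](2.4×10⁻²)^3
[Ce³⁺] = 2.8×10⁻²⁰ / (2.4×10⁻²)^3 = 2.0×10⁻¹⁵
[Ce³⁺] = 2.0×10⁻¹⁵ mol/L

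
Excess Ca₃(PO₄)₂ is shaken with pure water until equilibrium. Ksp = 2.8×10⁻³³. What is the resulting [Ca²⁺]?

3.6×10⁻⁷ M

Ca₃(PO₄)₂(s) ⇌ 3 Ca²⁺(aq) + 2 PO₄³⁻(aq)
With molar solubility s: [Ca²⁺] = 3s, [PO₄³⁻] = 2s.
Ksp = [Ca²⁺]^3[PO₄³⁻]^2 = (3s)^3 · (2s)^2 = 108s^5 = 2.8×10⁻³³
s = 1.2×10⁻⁷ M
[Ca²⁺] = 3s = 3.6×10⁻⁷ M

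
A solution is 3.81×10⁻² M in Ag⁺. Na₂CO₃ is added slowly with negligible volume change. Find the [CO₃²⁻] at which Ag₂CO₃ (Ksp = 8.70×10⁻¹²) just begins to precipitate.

5.99×10⁻⁹ M

The threshold for precipitation is Q = Ksp.
Ag₂CO₃(s) ⇌ 2 Ag⁺(aq) + CO₃²⁻(aq)
Ksp = [Ag⁺]^2[CO₃²⁻] = [CO₃²⁻](3.81×10⁻²)^2
[CO₃²⁻] = 8.70×10⁻¹² / (3.81×10⁻²)^2 = 5.99×10⁻⁹
[CO₃²⁻] = 5.99×10⁻⁹ M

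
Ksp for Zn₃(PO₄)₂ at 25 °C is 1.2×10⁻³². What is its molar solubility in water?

Zn₃(PO₄)₂(s) ⇌ 3 Zn²⁺(aq) + 2 PO₄³⁻(aq)
Call the molar solubility s, so that [Zn²⁺] = 3s and [PO₄³⁻] = 2s.
Ksp = [Zn²⁺]^3[PO₄³⁻]^2 = (3s)^3 · (2s)^2 = 108s^5
108s^5 = 1.2×10⁻³²  ⇒  s^5 = 1.1×10⁻³⁴
s = (1.1×10⁻³⁴)^(1/5) = 1.6×10⁻⁷ mol/L

1.6×10⁻⁷ M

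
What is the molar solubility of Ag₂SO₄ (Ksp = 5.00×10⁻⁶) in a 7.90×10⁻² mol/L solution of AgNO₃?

8.01×10⁻⁴ M

Ag₂SO₄(s) ⇌ 2 Ag⁺(aq) + SO₄²⁻(aq)
Ag⁺ is already present at 7.90×10⁻² mol/L. If s mol/L of Ag₂SO₄ dissolves, [SO₄²⁻] = s while [Ag⁺] ≈ 7.90×10⁻² mol/L.
Ksp = [Ag⁺]^2[SO₄²⁻] = (7.90×10⁻²)^2s
s = 5.00×10⁻⁶ / (7.90×10⁻²)^2 = 8.01×10⁻⁴
s = 8.01×10⁻⁴ mol/L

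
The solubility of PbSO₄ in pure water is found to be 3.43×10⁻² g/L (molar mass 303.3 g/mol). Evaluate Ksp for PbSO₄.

Convert to molarity: s = 3.43×10⁻² / 303.3 = 1.1309×10⁻⁴ mol/L
PbSO₄(s) ⇌ Pb²⁺(aq) + SO₄²⁻(aq)
If s mol/L of PbSO₄ dissolves, [Pb²⁺] = s and [SO₄²⁻] = s.
Ksp = [Pb²⁺][SO₄²⁻] = s · s = s^2
Ksp = (1.1309×10⁻⁴)^2 = 1.28×10⁻⁸

Ksp = 1.28×10⁻⁸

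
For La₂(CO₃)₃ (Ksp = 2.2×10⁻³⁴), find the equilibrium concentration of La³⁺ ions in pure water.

1.5×10⁻⁷ M

La₂(CO₃)₃(s) ⇌ 2 La³⁺(aq) + 3 CO₃²⁻(aq)
With molar solubility s: [La³⁺] = 2s, [CO₃²⁻] = 3s.
Ksp = [La³⁺]^2[CO₃²⁻]^3 = (2s)^2 · (3s)^3 = 108s^5 = 2.2×10⁻³⁴
s = 7.3×10⁻⁸ mol L⁻¹
[La³⁺] = 2s = 1.5×10⁻⁷ mol L⁻¹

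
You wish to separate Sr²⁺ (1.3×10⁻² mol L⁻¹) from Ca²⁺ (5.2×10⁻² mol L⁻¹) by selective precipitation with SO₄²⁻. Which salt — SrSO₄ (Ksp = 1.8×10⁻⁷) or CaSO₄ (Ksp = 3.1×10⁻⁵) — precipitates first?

SrSO₄

Precipitation begins when Q = Ksp.
For SrSO₄: [SO₄²⁻] = (Ksp/[Sr²⁺]) = 1.4×10⁻⁵ mol L⁻¹
For CaSO₄: [SO₄²⁻] = (Ksp/[Ca²⁺]) = 6.0×10⁻⁴ mol L⁻¹
SrSO₄ requires the lower [SO₄²⁻], so it precipitates first.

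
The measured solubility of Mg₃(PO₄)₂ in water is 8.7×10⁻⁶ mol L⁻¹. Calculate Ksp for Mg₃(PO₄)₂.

Mg₃(PO₄)₂(s) ⇌ 3 Mg²⁺(aq) + 2 PO₄³⁻(aq)
For each mole of Mg₃(PO₄)₂ that dissolves per liter, [Mg²⁺] = 3s and [PO₄³⁻] = 2s; let s denote this solubility.
Ksp = [Mg²⁺]^3[PO₄³⁻]^2 = (3s)^3 · (2s)^2 = 108s^5
Ksp = 108 × (8.7×10⁻⁶)^5 = 5.4×10⁻²⁴

Ksp = 5.4×10⁻²⁴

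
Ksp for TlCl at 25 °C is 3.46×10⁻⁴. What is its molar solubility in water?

1.86×10⁻² M

TlCl(s) ⇌ Tl⁺(aq) + Cl⁻(aq)
Call the molar solubility s, so that [Tl⁺] = s and [Cl⁻] = s.
Ksp = [Tl⁺][Cl⁻] = s · s = s^2
s^2 = 3.46×10⁻⁴
Taking the 2nd root, s = 1.86×10⁻² M.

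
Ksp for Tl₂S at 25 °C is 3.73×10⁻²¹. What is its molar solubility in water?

9.77×10⁻⁸ M

Tl₂S(s) ⇌ 2 Tl⁺(aq) + S²⁻(aq)
If s mol/L of Tl₂S dissolves, [Tl⁺] = 2s and [S²⁻] = s.
Ksp = [Tl⁺]^2[S²⁻] = (2s)^2 · s = 4s^3
4s^3 = 3.73×10⁻²¹  ⇒  s^3 = 9.33×10⁻²²
s = 9.77×10⁻⁸ M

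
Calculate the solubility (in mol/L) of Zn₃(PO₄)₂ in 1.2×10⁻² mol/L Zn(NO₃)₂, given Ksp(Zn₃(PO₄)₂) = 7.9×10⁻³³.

Zn₃(PO₄)₂(s) ⇌ 3 Zn²⁺(aq) + 2 PO₄³⁻(aq)
Zn²⁺ is already present at 1.2×10⁻² mol/L. If s mol/L of Zn₃(PO₄)₂ dissolves, [PO₄³⁻] = 2s while [Zn²⁺] ≈ 1.2×10⁻² mol/L.
Ksp = [Zn²⁺]^3[PO₄³⁻]^2 = (1.2×10⁻²)^3(2s)^2
(2s)^2 = 7.9×10⁻³³ / (1.2×10⁻²)^3 = 4.6×10⁻²⁷
s = 3.4×10⁻¹⁴ mol/L

3.4×10⁻¹⁴ M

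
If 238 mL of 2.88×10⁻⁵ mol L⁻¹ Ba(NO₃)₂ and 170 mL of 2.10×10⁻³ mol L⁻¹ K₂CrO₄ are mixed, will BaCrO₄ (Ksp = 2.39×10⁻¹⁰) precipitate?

Yes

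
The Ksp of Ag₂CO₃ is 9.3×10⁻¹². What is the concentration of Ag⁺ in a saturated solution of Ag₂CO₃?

2.6×10⁻⁴ M

Ag₂CO₃(s) ⇌ 2 Ag⁺(aq) + CO₃²⁻(aq)
With molar solubility s: [Ag⁺] = 2s, [CO₃²⁻] = s.
Ksp = [Ag⁺]^2[CO₃²⁻] = (2s)^2 · s = 4s^3 = 9.3×10⁻¹²
s = 1.3×10⁻⁴ mol L⁻¹
[Ag⁺] = 2s = 2.6×10⁻⁴ mol L⁻¹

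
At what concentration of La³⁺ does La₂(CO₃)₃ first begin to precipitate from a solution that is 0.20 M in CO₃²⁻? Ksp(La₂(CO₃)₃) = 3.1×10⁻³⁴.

The threshold for precipitation is Q = Ksp.
La₂(CO₃)₃(s) ⇌ 2 La³⁺(aq) + 3 CO₃²⁻(aq)
Ksp = [La³⁺]^2[CO₃²⁻]^3 = [La³⁺]^2(0.20)^3
[La³⁺]^2 = 3.1×10⁻³⁴ / (0.20)^3 = 3.9×10⁻³²
[La³⁺] = 2.0×10⁻¹⁶ M

2.0×10⁻¹⁶ M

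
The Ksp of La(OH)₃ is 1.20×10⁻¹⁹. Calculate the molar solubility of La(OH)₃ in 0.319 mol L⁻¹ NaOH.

3.70×10⁻¹⁸ M

La(OH)₃(s) ⇌ La³⁺(aq) + 3 OH⁻(aq)
The solution already contains OH⁻ at 0.319 mol L⁻¹. Let s be the molar solubility of La(OH)₃.
[OH⁻] ≈ 0.319 mol L⁻¹ (common ion dominates); [La³⁺] = s.
Ksp = [La³⁺][OH⁻]^3 = s(0.319)^3
s = 1.20×10⁻¹⁹ / (0.319)^3 = 3.70×10⁻¹⁸
s = 3.70×10⁻¹⁸ mol L⁻¹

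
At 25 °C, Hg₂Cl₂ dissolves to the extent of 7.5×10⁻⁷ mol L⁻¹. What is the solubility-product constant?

Hg₂Cl₂(s) ⇌ Hg₂²⁺(aq) + 2 Cl⁻(aq)
Call the molar solubility s, so that [Hg₂²⁺] = s and [Cl⁻] = 2s.
Ksp = [Hg₂²⁺][Cl⁻]^2 = s · (2s)^2 = 4s^3
Ksp = 4 × (7.5×10⁻⁷)^3 = 1.7×10⁻¹⁸

Ksp = 1.7×10⁻¹⁸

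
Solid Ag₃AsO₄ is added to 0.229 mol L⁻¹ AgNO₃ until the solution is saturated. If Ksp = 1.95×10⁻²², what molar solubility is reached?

Ag₃AsO₄(s) ⇌ 3 Ag⁺(aq) + AsO₄³⁻(aq)
The solution already contains Ag⁺ at 0.229 mol L⁻¹. Let s be the molar solubility of Ag₃AsO₄.
[Ag⁺] ≈ 0.229 mol L⁻¹ (common ion dominates); [AsO₄³⁻] = s.
Ksp = [Ag⁺]^3[AsO₄³⁻] = (0.229)^3s
s = 1.95×10⁻²² / (0.229)^3 = 1.62×10⁻²⁰
s = 1.62×10⁻²⁰ mol L⁻¹

1.62×10⁻²⁰ M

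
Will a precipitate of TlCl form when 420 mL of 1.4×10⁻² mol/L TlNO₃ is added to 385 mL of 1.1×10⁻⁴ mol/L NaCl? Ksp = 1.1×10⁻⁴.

The combined volume is 805 mL.
[Tl⁺] = (1.4×10⁻²)(420)/805 = 7.3×10⁻³ mol/L
[Cl⁻] = (1.1×10⁻⁴)(385)/805 = 5.3×10⁻⁵ mol/L
Q = [Tl⁺][Cl⁻] = 3.8×10⁻⁷
Since Q (3.8×10⁻⁷) is less than Ksp (1.1×10⁻⁴), no TlCl precipitates.

No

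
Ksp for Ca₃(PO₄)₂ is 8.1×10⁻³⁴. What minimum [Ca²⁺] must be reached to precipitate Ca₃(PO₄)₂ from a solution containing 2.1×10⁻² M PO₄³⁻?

1.2×10⁻¹⁰ M

The threshold for precipitation is Q = Ksp.
Ca₃(PO₄)₂(s) ⇌ 3 Ca²⁺(aq) + 2 PO₄³⁻(aq)
Ksp = [Ca²⁺]^3[PO₄³⁻]^2 = [Ca²⁺]^3(2.1×10⁻²)^2
[Ca²⁺]^3 = 8.1×10⁻³⁴ / (2.1×10⁻²)^2 = 1.8×10⁻³⁰
[Ca²⁺] = 1.2×10⁻¹⁰ M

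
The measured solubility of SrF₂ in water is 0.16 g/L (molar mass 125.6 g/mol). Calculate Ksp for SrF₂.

Ksp = 8.3×10⁻⁹

s = (0.16 g L⁻¹)/(125.6 g mol⁻¹) = 1.274×10⁻³ M
SrF₂(s) ⇌ Sr²⁺(aq) + 2 F⁻(aq)
For each mole of SrF₂ that dissolves per liter, [Sr²⁺] = s and [F⁻] = 2s; let s denote this solubility.
Ksp = [Sr²⁺][F⁻]^2 = s · (2s)^2 = 4s^3
Ksp = 4 × (1.274×10⁻³)^3 = 8.3×10⁻⁹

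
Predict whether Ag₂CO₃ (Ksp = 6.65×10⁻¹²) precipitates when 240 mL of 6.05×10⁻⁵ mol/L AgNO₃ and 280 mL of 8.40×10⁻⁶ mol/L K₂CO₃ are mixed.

No

The combined volume is 520 mL.
[Ag⁺] = (6.05×10⁻⁵)(240)/520 = 2.79×10⁻⁵ mol/L
[CO₃²⁻] = (8.40×10⁻⁶)(280)/520 = 4.52×10⁻⁶ mol/L
Q = [Ag⁺]^2[CO₃²⁻] = 3.53×10⁻¹⁵
Since Q (3.53×10⁻¹⁵) is less than Ksp (6.65×10⁻¹²), no Ag₂CO₃ precipitates.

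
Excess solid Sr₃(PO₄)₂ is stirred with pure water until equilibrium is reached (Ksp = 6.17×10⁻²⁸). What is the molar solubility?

Sr₃(PO₄)₂(s) ⇌ 3 Sr²⁺(aq) + 2 PO₄³⁻(aq)
Call the molar solubility s, so that [Sr²⁺] = 3s and [PO₄³⁻] = 2s.
Ksp = [Sr²⁺]^3[PO₄³⁻]^2 = (3s)^3 · (2s)^2 = 108s^5
108s^5 = 6.17×10⁻²⁸  ⇒  s^5 = 5.71×10⁻³⁰
s = 1.42×10⁻⁶ M

1.42×10⁻⁶ M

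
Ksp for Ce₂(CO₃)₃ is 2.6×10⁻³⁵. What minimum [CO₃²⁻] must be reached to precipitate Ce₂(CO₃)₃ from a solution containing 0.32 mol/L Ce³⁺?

6.3×10⁻¹² M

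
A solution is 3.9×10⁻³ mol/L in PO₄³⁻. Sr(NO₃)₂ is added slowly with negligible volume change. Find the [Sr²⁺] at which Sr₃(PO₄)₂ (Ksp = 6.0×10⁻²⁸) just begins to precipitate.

Each salt precipitates once Q = Ksp for that salt.
Sr₃(PO₄)₂(s) ⇌ 3 Sr²⁺(aq) + 2 PO₄³⁻(aq)
Ksp = [Sr²⁺]^3[PO₄³⁻]^2 = [Sr²⁺]^3(3.9×10⁻³)^2
[Sr²⁺]^3 = 6.0×10⁻²⁸ / (3.9×10⁻³)^2 = 3.9×10⁻²³
[Sr²⁺] = 3.4×10⁻⁸ mol/L

3.4×10⁻⁸ M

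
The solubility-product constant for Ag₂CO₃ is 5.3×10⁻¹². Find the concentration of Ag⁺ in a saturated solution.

Ag₂CO₃(s) ⇌ 2 Ag⁺(aq) + CO₃²⁻(aq)
Let s be the molar solubility. Then [Ag⁺] = 2s and [CO₃²⁻] = s.
Ksp = [Ag⁺]^2[CO₃²⁻] = (2s)^2 · s = 4s^3 = 5.3×10⁻¹²
s = 1.1×10⁻⁴ M
[Ag⁺] = 2s = 2.2×10⁻⁴ M

2.2×10⁻⁴ M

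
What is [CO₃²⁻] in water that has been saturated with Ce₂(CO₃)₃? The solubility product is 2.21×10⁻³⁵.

Ce₂(CO₃)₃(s) ⇌ 2 Ce³⁺(aq) + 3 CO₃²⁻(aq)
Let s be the molar solubility. Then [Ce³⁺] = 2s and [CO₃²⁻] = 3s.
Ksp = [Ce³⁺]^2[CO₃²⁻]^3 = (2s)^2 · (3s)^3 = 108s^5 = 2.21×10⁻³⁵
s = 4.59×10⁻⁸ mol/L
[CO₃²⁻] = 3s = 1.38×10⁻⁷ mol/L

1.38×10⁻⁷ M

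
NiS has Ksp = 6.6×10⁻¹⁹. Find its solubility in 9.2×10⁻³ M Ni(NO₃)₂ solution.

NiS(s) ⇌ Ni²⁺(aq) + S²⁻(aq)
Ni²⁺ is already present at 9.2×10⁻³ M. If s mol/L of NiS dissolves, [S²⁻] = s while [Ni²⁺] ≈ 9.2×10⁻³ M.
Ksp = [Ni²⁺][S²⁻] = (9.2×10⁻³)s
s = 6.6×10⁻¹⁹ / (9.2×10⁻³) = 7.2×10⁻¹⁷
s = 7.2×10⁻¹⁷ M

7.2×10⁻¹⁷ M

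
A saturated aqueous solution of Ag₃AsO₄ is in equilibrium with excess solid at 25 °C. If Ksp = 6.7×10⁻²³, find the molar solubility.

1.3×10⁻⁶ M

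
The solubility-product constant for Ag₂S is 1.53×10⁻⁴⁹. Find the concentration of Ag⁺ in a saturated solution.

6.74×10⁻¹⁷ M

Ag₂S(s) ⇌ 2 Ag⁺(aq) + S²⁻(aq)
For each mole of Ag₂S that dissolves per liter, [Ag⁺] = 2s and [S²⁻] = s; let s denote this solubility.
Ksp = [Ag⁺]^2[S²⁻] = (2s)^2 · s = 4s^3 = 1.53×10⁻⁴⁹
s = 3.37×10⁻¹⁷ mol/L
[Ag⁺] = 2s = 6.74×10⁻¹⁷ mol/L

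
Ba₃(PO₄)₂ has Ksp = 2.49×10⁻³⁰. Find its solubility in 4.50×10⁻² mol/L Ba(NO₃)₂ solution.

Ba₃(PO₄)₂(s) ⇌ 3 Ba²⁺(aq) + 2 PO₄³⁻(aq)
Ba²⁺ is already present at 4.50×10⁻² mol/L. If s mol/L of Ba₃(PO₄)₂ dissolves, [PO₄³⁻] = 2s while [Ba²⁺] ≈ 4.50×10⁻² mol/L.
Ksp = [Ba²⁺]^3[PO₄³⁻]^2 = (4.50×10⁻²)^3(2s)^2
(2s)^2 = 2.49×10⁻³⁰ / (4.50×10⁻²)^3 = 2.73×10⁻²⁶
s = 8.27×10⁻¹⁴ mol/L

8.27×10⁻¹⁴ M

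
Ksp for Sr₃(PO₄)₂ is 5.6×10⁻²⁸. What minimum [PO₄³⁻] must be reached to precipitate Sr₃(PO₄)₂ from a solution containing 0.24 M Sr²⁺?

Each salt precipitates once Q = Ksp for that salt.
Sr₃(PO₄)₂(s) ⇌ 3 Sr²⁺(aq) + 2 PO₄³⁻(aq)
Ksp = [Sr²⁺]^3[PO₄³⁻]^2 = [PO₄³⁻]^2(0.24)^3
[PO₄³⁻]^2 = 5.6×10⁻²⁸ / (0.24)^3 = 4.1×10⁻²⁶
[PO₄³⁻] = 2.0×10⁻¹³ M

2.0×10⁻¹³ M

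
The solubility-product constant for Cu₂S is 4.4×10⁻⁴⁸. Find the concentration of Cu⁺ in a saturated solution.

2.1×10⁻¹⁶ M

Cu₂S(s) ⇌ 2 Cu⁺(aq) + S²⁻(aq)
For each mole of Cu₂S that dissolves per liter, [Cu⁺] = 2s and [S²⁻] = s; let s denote this solubility.
Ksp = [Cu⁺]^2[S²⁻] = (2s)^2 · s = 4s^3 = 4.4×10⁻⁴⁸
s = 1.0×10⁻¹⁶ mol/L
[Cu⁺] = 2s = 2.1×10⁻¹⁶ mol/L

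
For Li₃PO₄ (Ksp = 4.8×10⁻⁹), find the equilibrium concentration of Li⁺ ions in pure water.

1.1×10⁻² M

Li₃PO₄(s) ⇌ 3 Li⁺(aq) + PO₄³⁻(aq)
If s mol/L of Li₃PO₄ dissolves, [Li⁺] = 3s and [PO₄³⁻] = s.
Ksp = [Li⁺]^3[PO₄³⁻] = (3s)^3 · s = 27s^4 = 4.8×10⁻⁹
s = 3.7×10⁻³ mol/L
[Li⁺] = 3s = 1.1×10⁻² mol/L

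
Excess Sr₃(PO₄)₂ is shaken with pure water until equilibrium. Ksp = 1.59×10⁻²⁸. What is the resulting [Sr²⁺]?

3.24×10⁻⁶ M

Sr₃(PO₄)₂(s) ⇌ 3 Sr²⁺(aq) + 2 PO₄³⁻(aq)
Call the molar solubility s, so that [Sr²⁺] = 3s and [PO₄³⁻] = 2s.
Ksp = [Sr²⁺]^3[PO₄³⁻]^2 = (3s)^3 · (2s)^2 = 108s^5 = 1.59×10⁻²⁸
s = 1.08×10⁻⁶ M
[Sr²⁺] = 3s = 3.24×10⁻⁶ M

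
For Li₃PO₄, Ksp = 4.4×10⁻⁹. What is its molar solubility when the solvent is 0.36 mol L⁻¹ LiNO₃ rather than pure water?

Li₃PO₄(s) ⇌ 3 Li⁺(aq) + PO₄³⁻(aq)
The solution already contains Li⁺ at 0.36 mol L⁻¹. Let s be the molar solubility of Li₃PO₄.
[Li⁺] ≈ 0.36 mol L⁻¹ (common ion dominates); [PO₄³⁻] = s.
Ksp = [Li⁺]^3[PO₄³⁻] = (0.36)^3s
s = 4.4×10⁻⁹ / (0.36)^3 = 9.4×10⁻⁸
s = 9.4×10⁻⁸ mol L⁻¹

9.4×10⁻⁸ M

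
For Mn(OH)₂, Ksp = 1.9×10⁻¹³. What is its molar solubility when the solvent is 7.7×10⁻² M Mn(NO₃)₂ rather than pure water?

7.9×10⁻⁷ M

Mn(OH)₂(s) ⇌ Mn²⁺(aq) + 2 OH⁻(aq)
Mn²⁺ is already present at 7.7×10⁻² M. If s mol/L of Mn(OH)₂ dissolves, [OH⁻] = 2s while [Mn²⁺] ≈ 7.7×10⁻² M.
Ksp = [Mn²⁺][OH⁻]^2 = (7.7×10⁻²)(2s)^2
(2s)^2 = 1.9×10⁻¹³ / (7.7×10⁻²) = 2.5×10⁻¹²
s = 7.9×10⁻⁷ M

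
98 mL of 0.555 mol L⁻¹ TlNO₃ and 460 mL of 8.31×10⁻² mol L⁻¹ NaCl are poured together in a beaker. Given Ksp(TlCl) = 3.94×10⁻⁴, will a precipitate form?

Yes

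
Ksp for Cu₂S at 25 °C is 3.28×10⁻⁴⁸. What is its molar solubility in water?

9.36×10⁻¹⁷ M

Cu₂S(s) ⇌ 2 Cu⁺(aq) + S²⁻(aq)
If s mol/L of Cu₂S dissolves, [Cu⁺] = 2s and [S²⁻] = s.
Ksp = [Cu⁺]^2[S²⁻] = (2s)^2 · s = 4s^3
4s^3 = 3.28×10⁻⁴⁸  ⇒  s^3 = 8.20×10⁻⁴⁹
Taking the 3rd root, s = 9.36×10⁻¹⁷ mol L⁻¹.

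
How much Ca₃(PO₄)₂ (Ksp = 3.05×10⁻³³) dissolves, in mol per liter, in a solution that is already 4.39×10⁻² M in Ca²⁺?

3.00×10⁻¹⁵ M

Ca₃(PO₄)₂(s) ⇌ 3 Ca²⁺(aq) + 2 PO₄³⁻(aq)
The solution already contains Ca²⁺ at 4.39×10⁻² M. Let s be the molar solubility of Ca₃(PO₄)₂.
[Ca²⁺] ≈ 4.39×10⁻² M (common ion dominates); [PO₄³⁻] = 2s.
Ksp = [Ca²⁺]^3[PO₄³⁻]^2 = (4.39×10⁻²)^3(2s)^2
(2s)^2 = 3.05×10⁻³³ / (4.39×10⁻²)^3 = 3.61×10⁻²⁹
s = 3.00×10⁻¹⁵ M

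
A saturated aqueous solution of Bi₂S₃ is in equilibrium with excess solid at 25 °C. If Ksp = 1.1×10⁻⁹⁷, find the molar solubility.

Bi₂S₃(s) ⇌ 2 Bi³⁺(aq) + 3 S²⁻(aq)
Let s be the molar solubility. Then [Bi³⁺] = 2s and [S²⁻] = 3s.
Ksp = [Bi³⁺]^2[S²⁻]^3 = (2s)^2 · (3s)^3 = 108s^5
108s^5 = 1.1×10⁻⁹⁷  ⇒  s^5 = 1.0×10⁻⁹⁹
Taking the 5th root, s = 1.6×10⁻²⁰ mol L⁻¹.

1.6×10⁻²⁰ M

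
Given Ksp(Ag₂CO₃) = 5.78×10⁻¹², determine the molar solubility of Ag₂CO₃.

1.13×10⁻⁴ M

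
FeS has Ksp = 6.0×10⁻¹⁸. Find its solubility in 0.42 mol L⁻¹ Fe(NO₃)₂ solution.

1.4×10⁻¹⁷ M

FeS(s) ⇌ Fe²⁺(aq) + S²⁻(aq)
Let s be the solubility of FeS here. The common ion gives [Fe²⁺] ≈ 0.42 mol L⁻¹, and [S²⁻] = s.
Ksp = [Fe²⁺][S²⁻] = (0.42)s
s = 6.0×10⁻¹⁸ / (0.42) = 1.4×10⁻¹⁷
s = 1.4×10⁻¹⁷ mol L⁻¹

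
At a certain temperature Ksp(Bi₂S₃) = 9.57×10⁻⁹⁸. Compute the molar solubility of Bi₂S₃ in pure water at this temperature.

1.55×10⁻²⁰ M

Bi₂S₃(s) ⇌ 2 Bi³⁺(aq) + 3 S²⁻(aq)
For each mole of Bi₂S₃ that dissolves per liter, [Bi³⁺] = 2s and [S²⁻] = 3s; let s denote this solubility.
Ksp = [Bi³⁺]^2[S²⁻]^3 = (2s)^2 · (3s)^3 = 108s^5
108s^5 = 9.57×10⁻⁹⁸  ⇒  s^5 = 8.86×10⁻¹⁰⁰
s = 1.55×10⁻²⁰ mol/L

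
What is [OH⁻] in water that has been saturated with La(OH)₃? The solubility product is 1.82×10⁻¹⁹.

2.72×10⁻⁵ M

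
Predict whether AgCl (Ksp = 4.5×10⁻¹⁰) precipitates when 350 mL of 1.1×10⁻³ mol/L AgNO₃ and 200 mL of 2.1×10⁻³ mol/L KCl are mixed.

Yes

The combined volume is 550 mL.
[Ag⁺] = (1.1×10⁻³)(350)/550 = 7.0×10⁻⁴ mol/L
[Cl⁻] = (2.1×10⁻³)(200)/550 = 7.6×10⁻⁴ mol/L
Q = [Ag⁺][Cl⁻] = 5.3×10⁻⁷
Q = 5.3×10⁻⁷ > Ksp = 4.5×10⁻¹⁰, so the solution is supersaturated and AgCl precipitates.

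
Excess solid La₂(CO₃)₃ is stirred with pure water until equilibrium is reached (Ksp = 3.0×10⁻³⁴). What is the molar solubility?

7.7×10⁻⁸ M

La₂(CO₃)₃(s) ⇌ 2 La³⁺(aq) + 3 CO₃²⁻(aq)
Let s be the molar solubility. Then [La³⁺] = 2s and [CO₃²⁻] = 3s.
Ksp = [La³⁺]^2[CO₃²⁻]^3 = (2s)^2 · (3s)^3 = 108s^5
108s^5 = 3.0×10⁻³⁴  ⇒  s^5 = 2.8×10⁻³⁶
s = 7.7×10⁻⁸ mol/L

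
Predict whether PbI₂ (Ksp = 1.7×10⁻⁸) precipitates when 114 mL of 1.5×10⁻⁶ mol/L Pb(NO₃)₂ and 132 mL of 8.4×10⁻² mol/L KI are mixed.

The combined volume is 246 mL.
[Pb²⁺] = (1.5×10⁻⁶)(114)/246 = 7.0×10⁻⁷ mol/L
[I⁻] = (8.4×10⁻²)(132)/246 = 4.5×10⁻² mol/L
Q = [Pb²⁺][I⁻]^2 = 1.4×10⁻⁹
Q < Ksp (1.4×10⁻⁹ vs 1.7×10⁻⁸); the solution remains unsaturated and no precipitate forms.

No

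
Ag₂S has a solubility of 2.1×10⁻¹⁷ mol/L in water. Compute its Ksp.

Ksp = 3.7×10⁻⁵⁰

Ag₂S(s) ⇌ 2 Ag⁺(aq) + S²⁻(aq)
Let s be the molar solubility. Then [Ag⁺] = 2s and [S²⁻] = s.
Ksp = [Ag⁺]^2[S²⁻] = (2s)^2 · s = 4s^3
Ksp = 4 × (2.1×10⁻¹⁷)^3 = 3.7×10⁻⁵⁰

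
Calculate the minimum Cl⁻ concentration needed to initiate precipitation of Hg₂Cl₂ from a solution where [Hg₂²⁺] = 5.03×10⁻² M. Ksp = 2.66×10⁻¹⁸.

Each salt precipitates once Q = Ksp for that salt.
Hg₂Cl₂(s) ⇌ Hg₂²⁺(aq) + 2 Cl⁻(aq)
Ksp = [Hg₂²⁺][Cl⁻]^2 = [Cl⁻]^2(5.03×10⁻²)
[Cl⁻]^2 = 2.66×10⁻¹⁸ / (5.03×10⁻²) = 5.29×10⁻¹⁷
[Cl⁻] = 7.27×10⁻⁹ M

7.27×10⁻⁹ M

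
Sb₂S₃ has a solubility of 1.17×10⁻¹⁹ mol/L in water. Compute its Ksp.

Ksp = 2.37×10⁻⁹³

Sb₂S₃(s) ⇌ 2 Sb³⁺(aq) + 3 S²⁻(aq)
If s mol/L of Sb₂S₃ dissolves, [Sb³⁺] = 2s and [S²⁻] = 3s.
Ksp = [Sb³⁺]^2[S²⁻]^3 = (2s)^2 · (3s)^3 = 108s^5
Ksp = 108 × (1.17×10⁻¹⁹)^5 = 2.37×10⁻⁹³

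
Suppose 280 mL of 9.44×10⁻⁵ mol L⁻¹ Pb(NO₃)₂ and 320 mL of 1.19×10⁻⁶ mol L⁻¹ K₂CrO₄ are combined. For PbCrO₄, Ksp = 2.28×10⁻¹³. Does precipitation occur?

After mixing, V = 280 mL + 320 mL = 600 mL.
[Pb²⁺] = (9.44×10⁻⁵)(280)/600 = 4.41×10⁻⁵ mol L⁻¹
[CrO₄²⁻] = (1.19×10⁻⁶)(320)/600 = 6.35×10⁻⁷ mol L⁻¹
Q = [Pb²⁺][CrO₄²⁻] = 2.80×10⁻¹¹
Q = 2.80×10⁻¹¹ > Ksp = 2.28×10⁻¹³, so the solution is supersaturated and PbCrO₄ precipitates.

Yes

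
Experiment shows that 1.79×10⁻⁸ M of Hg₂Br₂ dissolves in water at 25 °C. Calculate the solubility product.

Hg₂Br₂(s) ⇌ Hg₂²⁺(aq) + 2 Br⁻(aq)
With molar solubility s: [Hg₂²⁺] = s, [Br⁻] = 2s.
Ksp = [Hg₂²⁺][Br⁻]^2 = s · (2s)^2 = 4s^3
Ksp = 4 × (1.79×10⁻⁸)^3 = 2.29×10⁻²³

Ksp = 2.29×10⁻²³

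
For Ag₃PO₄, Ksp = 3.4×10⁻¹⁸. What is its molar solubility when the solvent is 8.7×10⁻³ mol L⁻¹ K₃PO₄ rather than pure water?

Ag₃PO₄(s) ⇌ 3 Ag⁺(aq) + PO₄³⁻(aq)
PO₄³⁻ is already present at 8.7×10⁻³ mol L⁻¹. If s mol/L of Ag₃PO₄ dissolves, [Ag⁺] = 3s while [PO₄³⁻] ≈ 8.7×10⁻³ mol L⁻¹.
Ksp = [Ag⁺]^3[PO₄³⁻] = (3s)^3(8.7×10⁻³)
(3s)^3 = 3.4×10⁻¹⁸ / (8.7×10⁻³) = 3.9×10⁻¹⁶
s = 2.4×10⁻⁶ mol L⁻¹

2.4×10⁻⁶ M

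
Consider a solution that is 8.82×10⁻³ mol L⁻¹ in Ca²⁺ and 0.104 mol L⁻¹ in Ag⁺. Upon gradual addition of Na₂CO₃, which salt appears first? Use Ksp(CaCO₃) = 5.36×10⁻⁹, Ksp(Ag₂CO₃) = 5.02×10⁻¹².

The threshold for precipitation is Q = Ksp.
For CaCO₃: [CO₃²⁻] = (Ksp/[Ca²⁺]) = 6.08×10⁻⁷ mol L⁻¹
For Ag₂CO₃: [CO₃²⁻] = (Ksp/[Ag⁺]^2) = 4.64×10⁻¹⁰ mol L⁻¹
Since Ag₂CO₃ needs less CO₃²⁻ to reach saturation, it precipitates first.

Ag₂CO₃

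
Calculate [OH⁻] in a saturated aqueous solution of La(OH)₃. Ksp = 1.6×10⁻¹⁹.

La(OH)₃(s) ⇌ La³⁺(aq) + 3 OH⁻(aq)
If s mol/L of La(OH)₃ dissolves, [La³⁺] = s and [OH⁻] = 3s.
Ksp = [La³⁺][OH⁻]^3 = s · (3s)^3 = 27s^4 = 1.6×10⁻¹⁹
s = 8.8×10⁻⁶ mol L⁻¹
[OH⁻] = 3s = 2.6×10⁻⁵ mol L⁻¹

2.6×10⁻⁵ M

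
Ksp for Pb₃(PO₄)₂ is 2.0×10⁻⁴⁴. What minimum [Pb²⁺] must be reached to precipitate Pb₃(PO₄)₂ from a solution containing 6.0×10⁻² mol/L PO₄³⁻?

Precipitation begins when Q = Ksp.
Pb₃(PO₄)₂(s) ⇌ 3 Pb²⁺(aq) + 2 PO₄³⁻(aq)
Ksp = [Pb²⁺]^3[PO₄³⁻]^2 = [Pb²⁺]^3(6.0×10⁻²)^2
[Pb²⁺]^3 = 2.0×10⁻⁴⁴ / (6.0×10⁻²)^2 = 5.6×10⁻⁴²
[Pb²⁺] = 1.8×10⁻¹⁴ mol/L

1.8×10⁻¹⁴ M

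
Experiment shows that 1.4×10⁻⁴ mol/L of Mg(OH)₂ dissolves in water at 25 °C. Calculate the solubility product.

Mg(OH)₂(s) ⇌ Mg²⁺(aq) + 2 OH⁻(aq)
Let s be the molar solubility. Then [Mg²⁺] = s and [OH⁻] = 2s.
Ksp = [Mg²⁺][OH⁻]^2 = s · (2s)^2 = 4s^3
Ksp = 4 × (1.4×10⁻⁴)^3 = 1.1×10⁻¹¹

Ksp = 1.1×10⁻¹¹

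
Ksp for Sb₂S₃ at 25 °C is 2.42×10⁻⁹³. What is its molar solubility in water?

1.18×10⁻¹⁹ M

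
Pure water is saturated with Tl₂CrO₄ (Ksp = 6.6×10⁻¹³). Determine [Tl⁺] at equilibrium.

1.1×10⁻⁴ M

Tl₂CrO₄(s) ⇌ 2 Tl⁺(aq) + CrO₄²⁻(aq)
If s mol/L of Tl₂CrO₄ dissolves, [Tl⁺] = 2s and [CrO₄²⁻] = s.
Ksp = [Tl⁺]^2[CrO₄²⁻] = (2s)^2 · s = 4s^3 = 6.6×10⁻¹³
s = 5.5×10⁻⁵ M
[Tl⁺] = 2s = 1.1×10⁻⁴ M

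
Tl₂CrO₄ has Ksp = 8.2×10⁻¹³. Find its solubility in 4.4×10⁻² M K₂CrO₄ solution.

2.2×10⁻⁶ M

Tl₂CrO₄(s) ⇌ 2 Tl⁺(aq) + CrO₄²⁻(aq)
With CrO₄²⁻ already at 4.4×10⁻² M and s small, take [CrO₄²⁻] ≈ 4.4×10⁻² M and [Tl⁺] = 2s.
Ksp = [Tl⁺]^2[CrO₄²⁻] = (2s)^2(4.4×10⁻²)
(2s)^2 = 8.2×10⁻¹³ / (4.4×10⁻²) = 1.9×10⁻¹¹
s = 2.2×10⁻⁶ M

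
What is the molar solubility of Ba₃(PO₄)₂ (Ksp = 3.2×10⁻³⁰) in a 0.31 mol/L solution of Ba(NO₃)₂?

Ba₃(PO₄)₂(s) ⇌ 3 Ba²⁺(aq) + 2 PO₄³⁻(aq)
Ba²⁺ is already present at 0.31 mol/L. If s mol/L of Ba₃(PO₄)₂ dissolves, [PO₄³⁻] = 2s while [Ba²⁺] ≈ 0.31 mol/L.
Ksp = [Ba²⁺]^3[PO₄³⁻]^2 = (0.31)^3(2s)^2
(2s)^2 = 3.2×10⁻³⁰ / (0.31)^3 = 1.1×10⁻²⁸
s = 5.2×10⁻¹⁵ mol/L

5.2×10⁻¹⁵ M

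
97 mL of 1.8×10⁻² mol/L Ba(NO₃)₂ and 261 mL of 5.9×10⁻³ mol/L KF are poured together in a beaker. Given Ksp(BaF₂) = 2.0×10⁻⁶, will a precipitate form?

Total volume after mixing = 97 + 261 = 358 mL.
[Ba²⁺] = (1.8×10⁻²)(97)/358 = 4.9×10⁻³ mol/L
[F⁻] = (5.9×10⁻³)(261)/358 = 4.3×10⁻³ mol/L
Q = [Ba²⁺][F⁻]^2 = 9.0×10⁻⁸
Since Q (9.0×10⁻⁸) is less than Ksp (2.0×10⁻⁶), no BaF₂ precipitates.

No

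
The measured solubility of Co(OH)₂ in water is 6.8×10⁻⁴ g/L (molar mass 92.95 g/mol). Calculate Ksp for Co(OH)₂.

Convert to molarity: s = 6.8×10⁻⁴ / 92.95 = 7.316×10⁻⁶ mol/L
Co(OH)₂(s) ⇌ Co²⁺(aq) + 2 OH⁻(aq)
For each mole of Co(OH)₂ that dissolves per liter, [Co²⁺] = s and [OH⁻] = 2s; let s denote this solubility.
Ksp = [Co²⁺][OH⁻]^2 = s · (2s)^2 = 4s^3
Ksp = 4 × (7.316×10⁻⁶)^3 = 1.6×10⁻¹⁵

Ksp = 1.6×10⁻¹⁵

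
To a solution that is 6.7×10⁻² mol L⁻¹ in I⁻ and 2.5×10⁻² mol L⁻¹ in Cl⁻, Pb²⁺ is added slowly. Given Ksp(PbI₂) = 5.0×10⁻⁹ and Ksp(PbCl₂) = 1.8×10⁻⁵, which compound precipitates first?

Precipitation of each salt begins when its ion product equals Ksp.
For PbI₂: [Pb²⁺] = (Ksp/[I⁻]^2) = 1.1×10⁻⁶ mol L⁻¹
For PbCl₂: [Pb²⁺] = (Ksp/[Cl⁻]^2) = 2.9×10⁻² mol L⁻¹
Since PbI₂ needs less Pb²⁺ to reach saturation, it precipitates first.

PbI₂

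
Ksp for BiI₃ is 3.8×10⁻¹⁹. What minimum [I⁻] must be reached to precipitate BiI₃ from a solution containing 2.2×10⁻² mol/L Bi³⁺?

2.6×10⁻⁶ M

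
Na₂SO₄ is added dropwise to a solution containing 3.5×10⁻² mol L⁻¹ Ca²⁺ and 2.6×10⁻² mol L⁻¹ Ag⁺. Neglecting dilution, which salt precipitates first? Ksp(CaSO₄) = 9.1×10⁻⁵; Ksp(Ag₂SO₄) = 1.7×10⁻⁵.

The threshold for precipitation is Q = Ksp.
For CaSO₄: [SO₄²⁻] = (Ksp/[Ca²⁺]) = 2.6×10⁻³ mol L⁻¹
For Ag₂SO₄: [SO₄²⁻] = (Ksp/[Ag⁺]^2) = 2.5×10⁻² mol L⁻¹
The smaller threshold [SO₄²⁻] is reached first, so CaSO₄ precipitates first.

CaSO₄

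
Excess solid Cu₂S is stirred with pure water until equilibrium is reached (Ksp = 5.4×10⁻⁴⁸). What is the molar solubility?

1.1×10⁻¹⁶ M

Cu₂S(s) ⇌ 2 Cu⁺(aq) + S²⁻(aq)
For each mole of Cu₂S that dissolves per liter, [Cu⁺] = 2s and [S²⁻] = s; let s denote this solubility.
Ksp = [Cu⁺]^2[S²⁻] = (2s)^2 · s = 4s^3
4s^3 = 5.4×10⁻⁴⁸  ⇒  s^3 = 1.4×10⁻⁴⁸
s = (1.4×10⁻⁴⁸)^(1/3) = 1.1×10⁻¹⁶ M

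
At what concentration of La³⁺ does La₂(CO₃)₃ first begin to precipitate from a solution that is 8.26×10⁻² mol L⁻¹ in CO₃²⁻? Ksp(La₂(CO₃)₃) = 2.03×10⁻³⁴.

Precipitation of each salt begins when its ion product equals Ksp.
La₂(CO₃)₃(s) ⇌ 2 La³⁺(aq) + 3 CO₃²⁻(aq)
Ksp = [La³⁺]^2[CO₃²⁻]^3 = [La³⁺]^2(8.26×10⁻²)^3
[La³⁺]^2 = 2.03×10⁻³⁴ / (8.26×10⁻²)^3 = 3.60×10⁻³¹
[La³⁺] = 6.00×10⁻¹⁶ mol L⁻¹

6.00×10⁻¹⁶ M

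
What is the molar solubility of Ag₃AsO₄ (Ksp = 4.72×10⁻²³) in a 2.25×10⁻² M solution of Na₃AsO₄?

Ag₃AsO₄(s) ⇌ 3 Ag⁺(aq) + AsO₄³⁻(aq)
With AsO₄³⁻ already at 2.25×10⁻² M and s small, take [AsO₄³⁻] ≈ 2.25×10⁻² M and [Ag⁺] = 3s.
Ksp = [Ag⁺]^3[AsO₄³⁻] = (3s)^3(2.25×10⁻²)
(3s)^3 = 4.72×10⁻²³ / (2.25×10⁻²) = 2.10×10⁻²¹
s = 4.27×10⁻⁸ M

4.27×10⁻⁸ M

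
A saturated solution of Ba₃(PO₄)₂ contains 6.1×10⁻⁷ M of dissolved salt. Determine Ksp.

Ba₃(PO₄)₂(s) ⇌ 3 Ba²⁺(aq) + 2 PO₄³⁻(aq)
For each mole of Ba₃(PO₄)₂ that dissolves per liter, [Ba²⁺] = 3s and [PO₄³⁻] = 2s; let s denote this solubility.
Ksp = [Ba²⁺]^3[PO₄³⁻]^2 = (3s)^3 · (2s)^2 = 108s^5
Ksp = 108 × (6.1×10⁻⁷)^5 = 9.1×10⁻³⁰

Ksp = 9.1×10⁻³⁰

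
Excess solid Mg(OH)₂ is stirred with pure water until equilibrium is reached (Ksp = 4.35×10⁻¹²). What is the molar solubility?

Mg(OH)₂(s) ⇌ Mg²⁺(aq) + 2 OH⁻(aq)
If s mol/L of Mg(OH)₂ dissolves, [Mg²⁺] = s and [OH⁻] = 2s.
Ksp = [Mg²⁺][OH⁻]^2 = s · (2s)^2 = 4s^3
4s^3 = 4.35×10⁻¹²  ⇒  s^3 = 1.09×10⁻¹²
s = 1.03×10⁻⁴ mol/L

1.03×10⁻⁴ M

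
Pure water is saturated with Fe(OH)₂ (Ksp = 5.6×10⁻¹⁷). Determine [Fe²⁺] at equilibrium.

Fe(OH)₂(s) ⇌ Fe²⁺(aq) + 2 OH⁻(aq)
Let s be the molar solubility. Then [Fe²⁺] = s and [OH⁻] = 2s.
Ksp = [Fe²⁺][OH⁻]^2 = s · (2s)^2 = 4s^3 = 5.6×10⁻¹⁷
s = 2.4×10⁻⁶ mol/L
[Fe²⁺] = s = 2.4×10⁻⁶ mol/L

2.4×10⁻⁶ M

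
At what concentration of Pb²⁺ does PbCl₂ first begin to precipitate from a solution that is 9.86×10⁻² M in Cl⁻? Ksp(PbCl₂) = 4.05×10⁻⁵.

4.17×10⁻³ M

The threshold for precipitation is Q = Ksp.
PbCl₂(s) ⇌ Pb²⁺(aq) + 2 Cl⁻(aq)
Ksp = [Pb²⁺][Cl⁻]^2 = [Pb²⁺](9.86×10⁻²)^2
[Pb²⁺] = 4.05×10⁻⁵ / (9.86×10⁻²)^2 = 4.17×10⁻³
[Pb²⁺] = 4.17×10⁻³ M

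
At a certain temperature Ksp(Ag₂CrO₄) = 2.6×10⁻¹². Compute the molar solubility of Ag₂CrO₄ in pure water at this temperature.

Ag₂CrO₄(s) ⇌ 2 Ag⁺(aq) + CrO₄²⁻(aq)
Call the molar solubility s, so that [Ag⁺] = 2s and [CrO₄²⁻] = s.
Ksp = [Ag⁺]^2[CrO₄²⁻] = (2s)^2 · s = 4s^3
4s^3 = 2.6×10⁻¹²  ⇒  s^3 = 6.5×10⁻¹³
Taking the 3rd root, s = 8.7×10⁻⁵ M.

8.7×10⁻⁵ M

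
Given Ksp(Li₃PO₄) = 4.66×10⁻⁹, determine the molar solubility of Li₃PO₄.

Li₃PO₄(s) ⇌ 3 Li⁺(aq) + PO₄³⁻(aq)
With molar solubility s: [Li⁺] = 3s, [PO₄³⁻] = s.
Ksp = [Li⁺]^3[PO₄³⁻] = (3s)^3 · s = 27s^4
27s^4 = 4.66×10⁻⁹  ⇒  s^4 = 1.73×10⁻¹⁰
s = (1.73×10⁻¹⁰)^(1/4) = 3.62×10⁻³ M

3.62×10⁻³ M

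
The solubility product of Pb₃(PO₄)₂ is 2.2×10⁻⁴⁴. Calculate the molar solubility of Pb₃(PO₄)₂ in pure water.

7.3×10⁻¹⁰ M

Pb₃(PO₄)₂(s) ⇌ 3 Pb²⁺(aq) + 2 PO₄³⁻(aq)
For each mole of Pb₃(PO₄)₂ that dissolves per liter, [Pb²⁺] = 3s and [PO₄³⁻] = 2s; let s denote this solubility.
Ksp = [Pb²⁺]^3[PO₄³⁻]^2 = (3s)^3 · (2s)^2 = 108s^5
108s^5 = 2.2×10⁻⁴⁴  ⇒  s^5 = 2.0×10⁻⁴⁶
Taking the 5th root, s = 7.3×10⁻¹⁰ mol/L.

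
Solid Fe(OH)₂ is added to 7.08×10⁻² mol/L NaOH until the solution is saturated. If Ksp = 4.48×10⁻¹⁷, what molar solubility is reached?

Fe(OH)₂(s) ⇌ Fe²⁺(aq) + 2 OH⁻(aq)
With OH⁻ already at 7.08×10⁻² mol/L and s small, take [OH⁻] ≈ 7.08×10⁻² mol/L and [Fe²⁺] = s.
Ksp = [Fe²⁺][OH⁻]^2 = s(7.08×10⁻²)^2
s = 4.48×10⁻¹⁷ / (7.08×10⁻²)^2 = 8.94×10⁻¹⁵
s = 8.94×10⁻¹⁵ mol/L

8.94×10⁻¹⁵ M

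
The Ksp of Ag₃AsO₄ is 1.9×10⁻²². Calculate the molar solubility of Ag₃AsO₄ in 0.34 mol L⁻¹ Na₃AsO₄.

Ag₃AsO₄(s) ⇌ 3 Ag⁺(aq) + AsO₄³⁻(aq)
Let s be the solubility of Ag₃AsO₄ here. The common ion gives [AsO₄³⁻] ≈ 0.34 mol L⁻¹, and [Ag⁺] = 3s.
Ksp = [Ag⁺]^3[AsO₄³⁻] = (3s)^3(0.34)
(3s)^3 = 1.9×10⁻²² / (0.34) = 5.6×10⁻²²
s = 2.7×10⁻⁸ mol L⁻¹

2.7×10⁻⁸ M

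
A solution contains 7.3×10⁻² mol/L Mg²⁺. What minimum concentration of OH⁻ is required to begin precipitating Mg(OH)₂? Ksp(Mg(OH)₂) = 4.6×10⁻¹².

Precipitation of each salt begins when its ion product equals Ksp.
Mg(OH)₂(s) ⇌ Mg²⁺(aq) + 2 OH⁻(aq)
Ksp = [Mg²⁺][OH⁻]^2 = [OH⁻]^2(7.3×10⁻²)
[OH⁻]^2 = 4.6×10⁻¹² / (7.3×10⁻²) = 6.3×10⁻¹¹
[OH⁻] = 7.9×10⁻⁶ mol/L

7.9×10⁻⁶ M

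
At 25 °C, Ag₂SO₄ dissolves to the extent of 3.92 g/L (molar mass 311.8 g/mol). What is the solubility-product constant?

Convert to molarity: s = 3.92 / 311.8 = 1.2572×10⁻² mol/L
Ag₂SO₄(s) ⇌ 2 Ag⁺(aq) + SO₄²⁻(aq)
Call the molar solubility s, so that [Ag⁺] = 2s and [SO₄²⁻] = s.
Ksp = [Ag⁺]^2[SO₄²⁻] = (2s)^2 · s = 4s^3
Ksp = 4 × (1.2572×10⁻²)^3 = 7.95×10⁻⁶

Ksp = 7.95×10⁻⁶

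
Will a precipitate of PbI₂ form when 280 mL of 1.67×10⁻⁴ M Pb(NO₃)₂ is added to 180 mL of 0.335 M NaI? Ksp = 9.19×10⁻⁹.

After mixing, V = 280 mL + 180 mL = 460 mL.
[Pb²⁺] = (1.67×10⁻⁴)(280)/460 = 1.02×10⁻⁴ M
[I⁻] = (0.335)(180)/460 = 0.131 M
Q = [Pb²⁺][I⁻]^2 = 1.75×10⁻⁶
Q = 1.75×10⁻⁶ > Ksp = 9.19×10⁻⁹, so the solution is supersaturated and PbI₂ precipitates.

Yes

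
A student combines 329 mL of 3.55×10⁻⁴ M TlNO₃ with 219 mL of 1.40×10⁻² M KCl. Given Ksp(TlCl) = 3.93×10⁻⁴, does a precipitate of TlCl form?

No

The combined volume is 548 mL.
[Tl⁺] = (3.55×10⁻⁴)(329)/548 = 2.13×10⁻⁴ M
[Cl⁻] = (1.40×10⁻²)(219)/548 = 5.59×10⁻³ M
Q = [Tl⁺][Cl⁻] = 1.19×10⁻⁶
Since Q (1.19×10⁻⁶) is less than Ksp (3.93×10⁻⁴), no TlCl precipitates.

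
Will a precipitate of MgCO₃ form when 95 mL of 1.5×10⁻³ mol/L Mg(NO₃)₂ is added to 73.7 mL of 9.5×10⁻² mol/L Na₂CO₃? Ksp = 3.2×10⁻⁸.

Total volume after mixing = 95 + 73.7 = 168.7 mL.
[Mg²⁺] = (1.5×10⁻³)(95)/168.7 = 8.4×10⁻⁴ mol/L
[CO₃²⁻] = (9.5×10⁻²)(73.7)/168.7 = 4.2×10⁻² mol/L
Q = [Mg²⁺][CO₃²⁻] = 3.5×10⁻⁵
Because Q > Ksp (3.5×10⁻⁵ vs 3.2×10⁻⁸), a precipitate of MgCO₃ forms.

Yes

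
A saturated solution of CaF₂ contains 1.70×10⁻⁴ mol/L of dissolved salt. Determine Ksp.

Ksp = 1.97×10⁻¹¹

CaF₂(s) ⇌ Ca²⁺(aq) + 2 F⁻(aq)
Call the molar solubility s, so that [Ca²⁺] = s and [F⁻] = 2s.
Ksp = [Ca²⁺][F⁻]^2 = s · (2s)^2 = 4s^3
Ksp = 4 × (1.70×10⁻⁴)^3 = 1.97×10⁻¹¹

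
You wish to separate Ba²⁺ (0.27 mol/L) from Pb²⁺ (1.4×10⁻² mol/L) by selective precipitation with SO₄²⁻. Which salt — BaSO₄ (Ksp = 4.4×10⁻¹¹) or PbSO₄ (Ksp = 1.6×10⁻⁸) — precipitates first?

BaSO₄

Precipitation of each salt begins when its ion product equals Ksp.
For BaSO₄: [SO₄²⁻] = (Ksp/[Ba²⁺]) = 1.6×10⁻¹⁰ mol/L
For PbSO₄: [SO₄²⁻] = (Ksp/[Pb²⁺]) = 1.1×10⁻⁶ mol/L
Since BaSO₄ needs less SO₄²⁻ to reach saturation, it precipitates first.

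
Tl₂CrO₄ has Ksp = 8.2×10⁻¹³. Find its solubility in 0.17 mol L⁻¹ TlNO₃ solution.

2.8×10⁻¹¹ M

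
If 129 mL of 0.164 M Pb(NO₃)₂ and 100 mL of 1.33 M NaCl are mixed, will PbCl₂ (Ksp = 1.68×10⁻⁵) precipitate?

Total volume after mixing = 129 + 100 = 229 mL.
[Pb²⁺] = (0.164)(129)/229 = 9.24×10⁻² M
[Cl⁻] = (1.33)(100)/229 = 0.581 M
Q = [Pb²⁺][Cl⁻]^2 = 3.12×10⁻²
Because Q > Ksp (3.12×10⁻² vs 1.68×10⁻⁵), a precipitate of PbCl₂ forms.

Yes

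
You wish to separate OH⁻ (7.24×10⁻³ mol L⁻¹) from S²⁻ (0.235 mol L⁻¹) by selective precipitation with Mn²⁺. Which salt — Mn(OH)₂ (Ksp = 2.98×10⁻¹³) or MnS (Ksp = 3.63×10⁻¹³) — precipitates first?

Precipitation of each salt begins when its ion product equals Ksp.
For Mn(OH)₂: [Mn²⁺] = (Ksp/[OH⁻]^2) = 5.69×10⁻⁹ mol L⁻¹
For MnS: [Mn²⁺] = (Ksp/[S²⁻]) = 1.54×10⁻¹² mol L⁻¹
Since MnS needs less Mn²⁺ to reach saturation, it precipitates first.

MnS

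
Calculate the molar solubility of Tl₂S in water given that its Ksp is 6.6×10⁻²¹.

Tl₂S(s) ⇌ 2 Tl⁺(aq) + S²⁻(aq)
For each mole of Tl₂S that dissolves per liter, [Tl⁺] = 2s and [S²⁻] = s; let s denote this solubility.
Ksp = [Tl⁺]^2[S²⁻] = (2s)^2 · s = 4s^3
4s^3 = 6.6×10⁻²¹  ⇒  s^3 = 1.7×10⁻²¹
s = 1.2×10⁻⁷ mol/L

1.2×10⁻⁷ M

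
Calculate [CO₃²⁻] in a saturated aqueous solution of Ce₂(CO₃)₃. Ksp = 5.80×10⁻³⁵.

1.67×10⁻⁷ M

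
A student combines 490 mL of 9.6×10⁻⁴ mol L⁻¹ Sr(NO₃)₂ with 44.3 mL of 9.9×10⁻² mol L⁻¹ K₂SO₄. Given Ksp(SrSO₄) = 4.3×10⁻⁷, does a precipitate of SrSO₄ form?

After mixing, V = 490 mL + 44.3 mL = 534.3 mL.
[Sr²⁺] = (9.6×10⁻⁴)(490)/534.3 = 8.8×10⁻⁴ mol L⁻¹
[SO₄²⁻] = (9.9×10⁻²)(44.3)/534.3 = 8.2×10⁻³ mol L⁻¹
Q = [Sr²⁺][SO₄²⁻] = 7.2×10⁻⁶
Q = 7.2×10⁻⁶ > Ksp = 4.3×10⁻⁷, so the solution is supersaturated and SrSO₄ precipitates.

Yes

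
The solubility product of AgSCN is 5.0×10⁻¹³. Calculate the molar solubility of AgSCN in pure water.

7.1×10⁻⁷ M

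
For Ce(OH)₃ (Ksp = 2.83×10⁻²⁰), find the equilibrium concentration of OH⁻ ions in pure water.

Ce(OH)₃(s) ⇌ Ce³⁺(aq) + 3 OH⁻(aq)
With molar solubility s: [Ce³⁺] = s, [OH⁻] = 3s.
Ksp = [Ce³⁺][OH⁻]^3 = s · (3s)^3 = 27s^4 = 2.83×10⁻²⁰
s = 5.69×10⁻⁶ mol L⁻¹
[OH⁻] = 3s = 1.71×10⁻⁵ mol L⁻¹

1.71×10⁻⁵ M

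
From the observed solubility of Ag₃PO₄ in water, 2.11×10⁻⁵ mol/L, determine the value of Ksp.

Ksp = 5.35×10⁻¹⁸

Ag₃PO₄(s) ⇌ 3 Ag⁺(aq) + PO₄³⁻(aq)
With molar solubility s: [Ag⁺] = 3s, [PO₄³⁻] = s.
Ksp = [Ag⁺]^3[PO₄³⁻] = (3s)^3 · s = 27s^4
Ksp = 27 × (2.11×10⁻⁵)^4 = 5.35×10⁻¹⁸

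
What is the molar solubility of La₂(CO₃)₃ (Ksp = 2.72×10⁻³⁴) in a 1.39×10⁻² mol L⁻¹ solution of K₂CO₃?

5.03×10⁻¹⁵ M

La₂(CO₃)₃(s) ⇌ 2 La³⁺(aq) + 3 CO₃²⁻(aq)
With CO₃²⁻ already at 1.39×10⁻² mol L⁻¹ and s small, take [CO₃²⁻] ≈ 1.39×10⁻² mol L⁻¹ and [La³⁺] = 2s.
Ksp = [La³⁺]^2[CO₃²⁻]^3 = (2s)^2(1.39×10⁻²)^3
(2s)^2 = 2.72×10⁻³⁴ / (1.39×10⁻²)^3 = 1.01×10⁻²⁸
s = 5.03×10⁻¹⁵ mol L⁻¹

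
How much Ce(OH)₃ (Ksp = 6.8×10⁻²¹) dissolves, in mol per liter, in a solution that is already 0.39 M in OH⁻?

1.1×10⁻¹⁹ M

Ce(OH)₃(s) ⇌ Ce³⁺(aq) + 3 OH⁻(aq)
With OH⁻ already at 0.39 M and s small, take [OH⁻] ≈ 0.39 M and [Ce³⁺] = s.
Ksp = [Ce³⁺][OH⁻]^3 = s(0.39)^3
s = 6.8×10⁻²¹ / (0.39)^3 = 1.1×10⁻¹⁹
s = 1.1×10⁻¹⁹ M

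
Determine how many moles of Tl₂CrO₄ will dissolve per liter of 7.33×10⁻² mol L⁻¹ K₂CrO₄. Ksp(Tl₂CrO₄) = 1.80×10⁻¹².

2.48×10⁻⁶ M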